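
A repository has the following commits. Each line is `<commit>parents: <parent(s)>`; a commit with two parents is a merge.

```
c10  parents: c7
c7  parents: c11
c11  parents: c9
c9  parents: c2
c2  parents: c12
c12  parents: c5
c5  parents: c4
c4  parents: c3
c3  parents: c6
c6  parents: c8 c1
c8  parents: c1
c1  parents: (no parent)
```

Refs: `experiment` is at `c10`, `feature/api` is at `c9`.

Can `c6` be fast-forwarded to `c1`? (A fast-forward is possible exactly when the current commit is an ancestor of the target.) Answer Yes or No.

No

A fast-forward from c6 to c1 is possible iff c6 is an ancestor of c1.
Ancestors of c1: {c1}.
c6 is not among them, so fast-forward is not possible.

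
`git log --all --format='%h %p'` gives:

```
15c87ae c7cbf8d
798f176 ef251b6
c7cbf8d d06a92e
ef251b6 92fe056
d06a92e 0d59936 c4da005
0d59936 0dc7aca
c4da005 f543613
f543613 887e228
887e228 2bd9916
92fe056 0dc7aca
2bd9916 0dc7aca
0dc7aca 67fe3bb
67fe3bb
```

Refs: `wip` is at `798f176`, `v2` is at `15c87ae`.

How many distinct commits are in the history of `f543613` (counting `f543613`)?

5

Walking parent pointers from f543613: reachable set = {0dc7aca, 2bd9916, 67fe3bb, 887e228, f543613}.
That is 5 commits.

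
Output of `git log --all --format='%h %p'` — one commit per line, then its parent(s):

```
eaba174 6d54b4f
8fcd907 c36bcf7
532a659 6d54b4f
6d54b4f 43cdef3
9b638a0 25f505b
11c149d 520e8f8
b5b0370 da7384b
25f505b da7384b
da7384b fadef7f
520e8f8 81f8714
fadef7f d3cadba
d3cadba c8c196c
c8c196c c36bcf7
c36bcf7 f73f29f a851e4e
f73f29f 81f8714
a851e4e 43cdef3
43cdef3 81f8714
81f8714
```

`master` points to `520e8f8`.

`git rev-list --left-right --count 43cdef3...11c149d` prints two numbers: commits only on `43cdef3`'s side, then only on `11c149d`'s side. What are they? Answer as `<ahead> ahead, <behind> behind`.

Reachable from 43cdef3: {43cdef3, 81f8714}.
Reachable from 11c149d: {11c149d, 520e8f8, 81f8714}.
Only in 43cdef3's history (ahead): {43cdef3} — 1.
Only in 11c149d's history (behind): {11c149d, 520e8f8} — 2.

1 ahead, 2 behind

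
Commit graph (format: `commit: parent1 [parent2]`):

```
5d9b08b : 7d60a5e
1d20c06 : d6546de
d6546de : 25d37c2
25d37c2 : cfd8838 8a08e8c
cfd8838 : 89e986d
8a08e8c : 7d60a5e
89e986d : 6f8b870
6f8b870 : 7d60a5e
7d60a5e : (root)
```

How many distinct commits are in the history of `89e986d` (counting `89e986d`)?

3

Walking parent pointers from 89e986d: reachable set = {6f8b870, 7d60a5e, 89e986d}.
That is 3 commits.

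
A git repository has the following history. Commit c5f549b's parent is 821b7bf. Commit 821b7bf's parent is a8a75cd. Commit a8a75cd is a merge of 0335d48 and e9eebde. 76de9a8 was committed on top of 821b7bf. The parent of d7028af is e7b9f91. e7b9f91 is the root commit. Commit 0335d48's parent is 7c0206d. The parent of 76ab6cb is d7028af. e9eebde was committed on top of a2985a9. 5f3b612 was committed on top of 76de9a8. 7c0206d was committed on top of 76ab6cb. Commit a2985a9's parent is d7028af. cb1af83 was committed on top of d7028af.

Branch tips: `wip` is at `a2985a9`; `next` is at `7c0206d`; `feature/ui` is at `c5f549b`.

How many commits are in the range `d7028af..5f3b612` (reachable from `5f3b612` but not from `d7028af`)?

9

Reachable from 5f3b612: {0335d48, 5f3b612, 76ab6cb, 76de9a8, 7c0206d, 821b7bf, a2985a9, a8a75cd, d7028af, e7b9f91, e9eebde}.
Reachable from d7028af: {d7028af, e7b9f91}.
In 5f3b612's history but not d7028af's: {0335d48, 5f3b612, 76ab6cb, 76de9a8, 7c0206d, 821b7bf, a2985a9, a8a75cd, e9eebde} — 9 commits.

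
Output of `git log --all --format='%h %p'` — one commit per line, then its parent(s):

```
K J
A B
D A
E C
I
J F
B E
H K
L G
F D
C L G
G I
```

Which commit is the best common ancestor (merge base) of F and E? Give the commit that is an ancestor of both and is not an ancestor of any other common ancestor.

Ancestors of F: {A, B, C, D, E, F, G, I, L}.
Ancestors of E: {C, E, G, I, L}.
Common ancestors: {C, E, G, I, L}.
Among these, E is not an ancestor of any other common ancestor — it is the merge base.

E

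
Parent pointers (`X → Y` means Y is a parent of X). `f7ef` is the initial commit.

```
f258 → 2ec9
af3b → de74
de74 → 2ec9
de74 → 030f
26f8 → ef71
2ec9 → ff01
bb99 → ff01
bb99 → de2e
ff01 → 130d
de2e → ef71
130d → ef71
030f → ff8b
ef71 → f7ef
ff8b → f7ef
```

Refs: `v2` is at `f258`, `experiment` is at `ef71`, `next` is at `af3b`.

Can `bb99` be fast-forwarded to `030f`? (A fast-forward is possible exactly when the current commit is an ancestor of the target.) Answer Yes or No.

A fast-forward from bb99 to 030f is possible iff bb99 is an ancestor of 030f.
Ancestors of 030f: {030f, f7ef, ff8b}.
bb99 is not among them, so fast-forward is not possible.

No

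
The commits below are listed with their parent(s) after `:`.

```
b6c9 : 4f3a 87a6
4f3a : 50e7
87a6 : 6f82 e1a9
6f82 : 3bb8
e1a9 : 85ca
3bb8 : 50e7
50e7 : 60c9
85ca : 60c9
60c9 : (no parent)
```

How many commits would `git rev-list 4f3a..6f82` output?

2

Reachable from 6f82: {3bb8, 50e7, 60c9, 6f82}.
Reachable from 4f3a: {4f3a, 50e7, 60c9}.
In 6f82's history but not 4f3a's: {3bb8, 6f82} — 2 commits.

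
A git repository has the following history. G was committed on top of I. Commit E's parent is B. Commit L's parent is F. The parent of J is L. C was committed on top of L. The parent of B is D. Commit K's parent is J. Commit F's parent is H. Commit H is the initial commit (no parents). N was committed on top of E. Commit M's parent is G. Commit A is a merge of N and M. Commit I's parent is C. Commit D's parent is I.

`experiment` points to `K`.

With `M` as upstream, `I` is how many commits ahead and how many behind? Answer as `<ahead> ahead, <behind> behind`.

Reachable from I: {C, F, H, I, L}.
Reachable from M: {C, F, G, H, I, L, M}.
Only in I's history (ahead): {} — 0.
Only in M's history (behind): {G, M} — 2.

0 ahead, 2 behind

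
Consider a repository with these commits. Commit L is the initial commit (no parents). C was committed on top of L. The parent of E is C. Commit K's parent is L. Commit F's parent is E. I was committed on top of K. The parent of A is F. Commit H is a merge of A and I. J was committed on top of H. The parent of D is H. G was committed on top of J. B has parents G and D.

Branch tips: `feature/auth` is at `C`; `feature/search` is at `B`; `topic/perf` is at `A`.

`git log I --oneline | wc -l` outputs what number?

Walking parent pointers from I: reachable set = {I, K, L}.
That is 3 commits.

3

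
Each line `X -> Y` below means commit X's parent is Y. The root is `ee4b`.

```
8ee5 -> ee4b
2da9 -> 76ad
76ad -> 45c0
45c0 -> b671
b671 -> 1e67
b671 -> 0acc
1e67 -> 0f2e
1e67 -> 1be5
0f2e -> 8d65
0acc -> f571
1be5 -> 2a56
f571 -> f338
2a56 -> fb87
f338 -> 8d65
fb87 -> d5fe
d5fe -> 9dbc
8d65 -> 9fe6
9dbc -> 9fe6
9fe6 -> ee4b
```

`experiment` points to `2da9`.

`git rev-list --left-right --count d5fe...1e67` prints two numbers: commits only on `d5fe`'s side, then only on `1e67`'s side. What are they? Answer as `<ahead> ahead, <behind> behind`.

0 ahead, 6 behind

Reachable from d5fe: {9dbc, 9fe6, d5fe, ee4b}.
Reachable from 1e67: {0f2e, 1be5, 1e67, 2a56, 8d65, 9dbc, 9fe6, d5fe, ee4b, fb87}.
Only in d5fe's history (ahead): {} — 0.
Only in 1e67's history (behind): {0f2e, 1be5, 1e67, 2a56, 8d65, fb87} — 6.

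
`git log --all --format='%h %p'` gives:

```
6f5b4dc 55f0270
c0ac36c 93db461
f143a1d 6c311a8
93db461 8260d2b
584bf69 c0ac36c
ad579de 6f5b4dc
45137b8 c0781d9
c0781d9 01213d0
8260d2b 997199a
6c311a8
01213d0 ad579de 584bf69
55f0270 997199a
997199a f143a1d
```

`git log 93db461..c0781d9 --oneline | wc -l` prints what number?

7

Reachable from c0781d9: {01213d0, 55f0270, 584bf69, 6c311a8, 6f5b4dc, 8260d2b, 93db461, 997199a, ad579de, c0781d9, c0ac36c, f143a1d}.
Reachable from 93db461: {6c311a8, 8260d2b, 93db461, 997199a, f143a1d}.
In c0781d9's history but not 93db461's: {01213d0, 55f0270, 584bf69, 6f5b4dc, ad579de, c0781d9, c0ac36c} — 7 commits.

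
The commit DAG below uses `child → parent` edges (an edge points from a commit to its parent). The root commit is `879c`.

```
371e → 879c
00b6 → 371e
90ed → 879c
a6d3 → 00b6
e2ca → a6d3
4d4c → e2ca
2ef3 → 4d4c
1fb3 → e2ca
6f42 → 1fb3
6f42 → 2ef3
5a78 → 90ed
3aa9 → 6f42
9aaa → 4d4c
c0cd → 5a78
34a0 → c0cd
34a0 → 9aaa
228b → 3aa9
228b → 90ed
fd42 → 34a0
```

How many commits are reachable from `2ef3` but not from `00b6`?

4

Reachable from 2ef3: {00b6, 2ef3, 371e, 4d4c, 879c, a6d3, e2ca}.
Reachable from 00b6: {00b6, 371e, 879c}.
In 2ef3's history but not 00b6's: {2ef3, 4d4c, a6d3, e2ca} — 4 commits.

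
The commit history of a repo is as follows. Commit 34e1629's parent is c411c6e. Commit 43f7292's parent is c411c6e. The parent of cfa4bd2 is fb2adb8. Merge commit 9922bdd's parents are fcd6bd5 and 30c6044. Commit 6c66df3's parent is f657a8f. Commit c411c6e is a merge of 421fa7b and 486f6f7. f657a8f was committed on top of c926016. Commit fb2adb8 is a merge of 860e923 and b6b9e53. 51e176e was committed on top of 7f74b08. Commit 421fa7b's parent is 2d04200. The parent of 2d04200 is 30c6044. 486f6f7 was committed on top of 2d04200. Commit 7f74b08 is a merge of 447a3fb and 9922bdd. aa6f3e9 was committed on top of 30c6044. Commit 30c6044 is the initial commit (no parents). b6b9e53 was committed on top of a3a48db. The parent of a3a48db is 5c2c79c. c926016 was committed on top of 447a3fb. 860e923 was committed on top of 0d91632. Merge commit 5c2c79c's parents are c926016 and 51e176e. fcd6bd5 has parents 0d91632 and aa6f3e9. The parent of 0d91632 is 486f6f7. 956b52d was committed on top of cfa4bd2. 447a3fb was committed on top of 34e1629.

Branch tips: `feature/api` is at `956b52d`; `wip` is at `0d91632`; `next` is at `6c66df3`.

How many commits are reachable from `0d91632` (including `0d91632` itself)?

4

Walking parent pointers from 0d91632: reachable set = {0d91632, 2d04200, 30c6044, 486f6f7}.
That is 4 commits.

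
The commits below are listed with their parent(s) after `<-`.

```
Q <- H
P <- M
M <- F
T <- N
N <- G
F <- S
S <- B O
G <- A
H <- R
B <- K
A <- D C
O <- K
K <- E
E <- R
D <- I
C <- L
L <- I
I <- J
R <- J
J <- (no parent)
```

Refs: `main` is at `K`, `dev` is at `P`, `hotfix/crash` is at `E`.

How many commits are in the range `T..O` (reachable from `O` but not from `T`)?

Reachable from O: {E, J, K, O, R}.
Reachable from T: {A, C, D, G, I, J, L, N, T}.
In O's history but not T's: {E, K, O, R} — 4 commits.

4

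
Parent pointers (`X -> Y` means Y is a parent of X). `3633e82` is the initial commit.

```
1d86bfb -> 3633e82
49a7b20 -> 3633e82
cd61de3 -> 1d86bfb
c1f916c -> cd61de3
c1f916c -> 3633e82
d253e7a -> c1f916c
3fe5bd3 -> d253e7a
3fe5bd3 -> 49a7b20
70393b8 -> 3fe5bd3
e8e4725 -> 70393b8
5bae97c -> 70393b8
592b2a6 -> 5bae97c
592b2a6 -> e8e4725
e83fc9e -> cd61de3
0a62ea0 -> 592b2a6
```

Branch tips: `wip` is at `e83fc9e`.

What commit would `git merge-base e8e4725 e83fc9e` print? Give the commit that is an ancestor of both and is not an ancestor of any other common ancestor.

Ancestors of e8e4725: {1d86bfb, 3633e82, 3fe5bd3, 49a7b20, 70393b8, c1f916c, cd61de3, d253e7a, e8e4725}.
Ancestors of e83fc9e: {1d86bfb, 3633e82, cd61de3, e83fc9e}.
Common ancestors: {1d86bfb, 3633e82, cd61de3}.
Among these, cd61de3 is not an ancestor of any other common ancestor — it is the merge base.

cd61de3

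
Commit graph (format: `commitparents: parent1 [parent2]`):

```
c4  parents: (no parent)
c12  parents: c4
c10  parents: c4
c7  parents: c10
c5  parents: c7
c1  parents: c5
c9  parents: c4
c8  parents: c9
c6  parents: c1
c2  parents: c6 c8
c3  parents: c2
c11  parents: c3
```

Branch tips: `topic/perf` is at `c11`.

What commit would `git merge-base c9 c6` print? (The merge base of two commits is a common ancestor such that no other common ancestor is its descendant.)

Ancestors of c9: {c4, c9}.
Ancestors of c6: {c1, c10, c4, c5, c6, c7}.
Common ancestors: {c4}.
The only common ancestor is c4, so it is the merge base.

c4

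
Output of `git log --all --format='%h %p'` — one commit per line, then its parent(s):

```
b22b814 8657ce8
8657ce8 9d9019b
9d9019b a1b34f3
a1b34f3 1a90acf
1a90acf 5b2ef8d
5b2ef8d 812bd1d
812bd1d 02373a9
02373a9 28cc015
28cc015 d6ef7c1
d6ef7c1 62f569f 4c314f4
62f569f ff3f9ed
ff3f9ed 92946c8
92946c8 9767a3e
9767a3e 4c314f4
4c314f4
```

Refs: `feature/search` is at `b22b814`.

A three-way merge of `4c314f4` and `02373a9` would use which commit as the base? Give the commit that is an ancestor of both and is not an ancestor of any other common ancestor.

Ancestors of 4c314f4: {4c314f4}.
Ancestors of 02373a9: {02373a9, 28cc015, 4c314f4, 62f569f, 92946c8, 9767a3e, d6ef7c1, ff3f9ed}.
Common ancestors: {4c314f4}.
The only common ancestor is 4c314f4, so it is the merge base.

4c314f4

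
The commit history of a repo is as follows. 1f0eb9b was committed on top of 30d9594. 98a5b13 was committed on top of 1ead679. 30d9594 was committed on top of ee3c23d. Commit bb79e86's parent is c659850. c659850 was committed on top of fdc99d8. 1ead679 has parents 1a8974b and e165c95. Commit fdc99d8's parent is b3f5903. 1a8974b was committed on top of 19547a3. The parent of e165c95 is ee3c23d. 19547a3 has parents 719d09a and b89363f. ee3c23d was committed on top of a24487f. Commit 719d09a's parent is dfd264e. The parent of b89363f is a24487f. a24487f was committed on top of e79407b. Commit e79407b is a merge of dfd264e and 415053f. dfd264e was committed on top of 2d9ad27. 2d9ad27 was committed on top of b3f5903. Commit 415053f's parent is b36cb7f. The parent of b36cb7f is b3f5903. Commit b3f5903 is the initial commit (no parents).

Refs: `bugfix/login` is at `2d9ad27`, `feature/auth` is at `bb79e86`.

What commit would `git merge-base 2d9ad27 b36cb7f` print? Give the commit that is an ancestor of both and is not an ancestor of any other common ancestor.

Ancestors of 2d9ad27: {2d9ad27, b3f5903}.
Ancestors of b36cb7f: {b36cb7f, b3f5903}.
Common ancestors: {b3f5903}.
The only common ancestor is b3f5903, so it is the merge base.

b3f5903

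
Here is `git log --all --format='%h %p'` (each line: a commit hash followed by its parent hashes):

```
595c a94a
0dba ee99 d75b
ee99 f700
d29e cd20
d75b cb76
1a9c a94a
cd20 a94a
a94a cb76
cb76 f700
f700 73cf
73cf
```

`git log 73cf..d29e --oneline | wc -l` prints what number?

5

Reachable from d29e: {73cf, a94a, cb76, cd20, d29e, f700}.
Reachable from 73cf: {73cf}.
In d29e's history but not 73cf's: {a94a, cb76, cd20, d29e, f700} — 5 commits.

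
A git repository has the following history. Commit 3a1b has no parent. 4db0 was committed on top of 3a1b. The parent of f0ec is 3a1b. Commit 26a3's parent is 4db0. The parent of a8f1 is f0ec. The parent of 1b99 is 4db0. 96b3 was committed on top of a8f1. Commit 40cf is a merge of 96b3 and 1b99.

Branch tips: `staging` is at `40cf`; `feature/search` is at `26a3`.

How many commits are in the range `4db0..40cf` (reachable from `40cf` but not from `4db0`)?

Reachable from 40cf: {1b99, 3a1b, 40cf, 4db0, 96b3, a8f1, f0ec}.
Reachable from 4db0: {3a1b, 4db0}.
In 40cf's history but not 4db0's: {1b99, 40cf, 96b3, a8f1, f0ec} — 5 commits.

5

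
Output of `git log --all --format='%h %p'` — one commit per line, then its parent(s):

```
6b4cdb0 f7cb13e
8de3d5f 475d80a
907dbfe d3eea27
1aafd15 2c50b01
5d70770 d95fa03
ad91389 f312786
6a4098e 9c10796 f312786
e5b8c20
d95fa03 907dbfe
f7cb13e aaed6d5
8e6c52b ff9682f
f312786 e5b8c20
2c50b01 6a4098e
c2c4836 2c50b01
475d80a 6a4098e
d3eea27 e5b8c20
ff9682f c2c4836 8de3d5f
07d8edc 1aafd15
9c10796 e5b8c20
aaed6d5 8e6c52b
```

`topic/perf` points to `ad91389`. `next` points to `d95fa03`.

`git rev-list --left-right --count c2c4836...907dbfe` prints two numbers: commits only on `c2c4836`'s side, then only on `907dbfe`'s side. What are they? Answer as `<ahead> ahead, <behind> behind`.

Reachable from c2c4836: {2c50b01, 6a4098e, 9c10796, c2c4836, e5b8c20, f312786}.
Reachable from 907dbfe: {907dbfe, d3eea27, e5b8c20}.
Only in c2c4836's history (ahead): {2c50b01, 6a4098e, 9c10796, c2c4836, f312786} — 5.
Only in 907dbfe's history (behind): {907dbfe, d3eea27} — 2.

5 ahead, 2 behind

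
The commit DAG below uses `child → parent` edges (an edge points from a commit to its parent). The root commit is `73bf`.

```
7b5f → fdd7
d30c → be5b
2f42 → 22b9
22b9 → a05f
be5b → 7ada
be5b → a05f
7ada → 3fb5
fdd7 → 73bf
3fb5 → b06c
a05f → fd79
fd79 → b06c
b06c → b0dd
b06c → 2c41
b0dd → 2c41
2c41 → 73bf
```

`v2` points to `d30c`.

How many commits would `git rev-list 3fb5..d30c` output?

5

Reachable from d30c: {2c41, 3fb5, 73bf, 7ada, a05f, b06c, b0dd, be5b, d30c, fd79}.
Reachable from 3fb5: {2c41, 3fb5, 73bf, b06c, b0dd}.
In d30c's history but not 3fb5's: {7ada, a05f, be5b, d30c, fd79} — 5 commits.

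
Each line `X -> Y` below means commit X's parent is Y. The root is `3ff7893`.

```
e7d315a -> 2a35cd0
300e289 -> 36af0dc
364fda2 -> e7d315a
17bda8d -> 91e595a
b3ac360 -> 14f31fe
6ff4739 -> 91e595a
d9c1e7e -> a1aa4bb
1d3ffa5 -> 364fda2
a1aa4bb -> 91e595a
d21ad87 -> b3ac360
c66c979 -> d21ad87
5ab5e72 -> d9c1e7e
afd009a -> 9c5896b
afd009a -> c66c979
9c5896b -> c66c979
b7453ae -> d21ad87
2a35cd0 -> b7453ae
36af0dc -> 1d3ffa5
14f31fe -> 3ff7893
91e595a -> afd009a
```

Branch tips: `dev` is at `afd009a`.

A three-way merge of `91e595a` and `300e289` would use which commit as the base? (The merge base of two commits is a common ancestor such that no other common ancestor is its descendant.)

d21ad87

Ancestors of 91e595a: {14f31fe, 3ff7893, 91e595a, 9c5896b, afd009a, b3ac360, c66c979, d21ad87}.
Ancestors of 300e289: {14f31fe, 1d3ffa5, 2a35cd0, 300e289, 364fda2, 36af0dc, 3ff7893, b3ac360, b7453ae, d21ad87, e7d315a}.
Common ancestors: {14f31fe, 3ff7893, b3ac360, d21ad87}.
Among these, d21ad87 is not an ancestor of any other common ancestor — it is the merge base.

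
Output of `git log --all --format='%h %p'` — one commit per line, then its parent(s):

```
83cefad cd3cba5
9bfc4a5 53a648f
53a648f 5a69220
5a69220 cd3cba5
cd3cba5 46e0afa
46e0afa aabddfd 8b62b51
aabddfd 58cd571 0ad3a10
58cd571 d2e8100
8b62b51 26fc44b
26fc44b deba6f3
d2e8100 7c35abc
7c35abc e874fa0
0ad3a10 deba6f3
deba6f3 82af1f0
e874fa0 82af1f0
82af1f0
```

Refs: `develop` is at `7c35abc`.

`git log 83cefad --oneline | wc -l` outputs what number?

13

Walking parent pointers from 83cefad: reachable set = {0ad3a10, 26fc44b, 46e0afa, 58cd571, 7c35abc, 82af1f0, 83cefad, 8b62b51, aabddfd, cd3cba5, d2e8100, deba6f3, e874fa0}.
That is 13 commits.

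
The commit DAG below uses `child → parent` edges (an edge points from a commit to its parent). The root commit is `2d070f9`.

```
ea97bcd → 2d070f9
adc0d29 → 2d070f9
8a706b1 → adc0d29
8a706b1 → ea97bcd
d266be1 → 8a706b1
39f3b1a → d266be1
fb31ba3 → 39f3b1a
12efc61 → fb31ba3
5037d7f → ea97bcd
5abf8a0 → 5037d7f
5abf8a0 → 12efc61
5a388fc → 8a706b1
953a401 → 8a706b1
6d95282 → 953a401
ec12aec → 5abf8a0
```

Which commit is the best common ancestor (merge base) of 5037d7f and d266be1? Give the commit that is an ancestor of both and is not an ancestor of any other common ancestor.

Ancestors of 5037d7f: {2d070f9, 5037d7f, ea97bcd}.
Ancestors of d266be1: {2d070f9, 8a706b1, adc0d29, d266be1, ea97bcd}.
Common ancestors: {2d070f9, ea97bcd}.
Among these, ea97bcd is not an ancestor of any other common ancestor — it is the merge base.

ea97bcd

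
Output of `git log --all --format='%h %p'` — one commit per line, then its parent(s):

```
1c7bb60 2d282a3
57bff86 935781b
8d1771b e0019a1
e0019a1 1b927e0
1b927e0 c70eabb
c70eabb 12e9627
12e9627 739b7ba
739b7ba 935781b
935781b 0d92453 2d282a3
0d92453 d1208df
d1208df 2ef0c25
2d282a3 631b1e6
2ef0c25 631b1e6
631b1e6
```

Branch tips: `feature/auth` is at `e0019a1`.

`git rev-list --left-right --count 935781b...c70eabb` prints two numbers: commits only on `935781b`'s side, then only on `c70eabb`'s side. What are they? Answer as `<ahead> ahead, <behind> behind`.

0 ahead, 3 behind

Reachable from 935781b: {0d92453, 2d282a3, 2ef0c25, 631b1e6, 935781b, d1208df}.
Reachable from c70eabb: {0d92453, 12e9627, 2d282a3, 2ef0c25, 631b1e6, 739b7ba, 935781b, c70eabb, d1208df}.
Only in 935781b's history (ahead): {} — 0.
Only in c70eabb's history (behind): {12e9627, 739b7ba, c70eabb} — 3.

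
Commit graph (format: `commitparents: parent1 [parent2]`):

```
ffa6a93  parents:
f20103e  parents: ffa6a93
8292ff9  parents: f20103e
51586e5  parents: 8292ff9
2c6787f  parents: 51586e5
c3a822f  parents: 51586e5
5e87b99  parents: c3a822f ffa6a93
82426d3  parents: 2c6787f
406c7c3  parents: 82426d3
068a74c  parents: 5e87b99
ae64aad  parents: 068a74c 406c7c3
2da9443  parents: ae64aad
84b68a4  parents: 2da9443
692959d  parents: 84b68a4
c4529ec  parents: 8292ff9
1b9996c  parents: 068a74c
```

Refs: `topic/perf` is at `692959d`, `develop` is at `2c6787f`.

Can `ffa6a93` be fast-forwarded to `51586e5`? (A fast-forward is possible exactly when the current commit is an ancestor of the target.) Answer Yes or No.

Yes

A fast-forward from ffa6a93 to 51586e5 is possible iff ffa6a93 is an ancestor of 51586e5.
Ancestors of 51586e5: {51586e5, 8292ff9, f20103e, ffa6a93}.
ffa6a93 is among them, so fast-forward is possible.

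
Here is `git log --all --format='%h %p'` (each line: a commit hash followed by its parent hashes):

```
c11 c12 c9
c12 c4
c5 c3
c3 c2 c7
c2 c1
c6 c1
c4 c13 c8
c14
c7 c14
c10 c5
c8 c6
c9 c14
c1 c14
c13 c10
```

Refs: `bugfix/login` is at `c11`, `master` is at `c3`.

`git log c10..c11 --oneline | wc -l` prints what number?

7

Reachable from c11: {c1, c10, c11, c12, c13, c14, c2, c3, c4, c5, c6, c7, c8, c9}.
Reachable from c10: {c1, c10, c14, c2, c3, c5, c7}.
In c11's history but not c10's: {c11, c12, c13, c4, c6, c8, c9} — 7 commits.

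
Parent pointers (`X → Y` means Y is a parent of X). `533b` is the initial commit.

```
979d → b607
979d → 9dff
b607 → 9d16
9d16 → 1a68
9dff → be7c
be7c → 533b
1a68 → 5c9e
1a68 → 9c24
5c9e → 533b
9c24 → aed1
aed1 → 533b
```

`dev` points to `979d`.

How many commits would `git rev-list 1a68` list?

5

Walking parent pointers from 1a68: reachable set = {1a68, 533b, 5c9e, 9c24, aed1}.
That is 5 commits.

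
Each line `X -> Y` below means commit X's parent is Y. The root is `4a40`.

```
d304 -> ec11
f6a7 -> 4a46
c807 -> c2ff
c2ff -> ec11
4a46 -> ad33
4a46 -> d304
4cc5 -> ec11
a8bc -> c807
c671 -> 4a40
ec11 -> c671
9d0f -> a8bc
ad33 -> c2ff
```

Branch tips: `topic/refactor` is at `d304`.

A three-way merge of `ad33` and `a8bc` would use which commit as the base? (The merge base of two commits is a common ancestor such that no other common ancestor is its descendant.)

Ancestors of ad33: {4a40, ad33, c2ff, c671, ec11}.
Ancestors of a8bc: {4a40, a8bc, c2ff, c671, c807, ec11}.
Common ancestors: {4a40, c2ff, c671, ec11}.
Among these, c2ff is not an ancestor of any other common ancestor — it is the merge base.

c2ff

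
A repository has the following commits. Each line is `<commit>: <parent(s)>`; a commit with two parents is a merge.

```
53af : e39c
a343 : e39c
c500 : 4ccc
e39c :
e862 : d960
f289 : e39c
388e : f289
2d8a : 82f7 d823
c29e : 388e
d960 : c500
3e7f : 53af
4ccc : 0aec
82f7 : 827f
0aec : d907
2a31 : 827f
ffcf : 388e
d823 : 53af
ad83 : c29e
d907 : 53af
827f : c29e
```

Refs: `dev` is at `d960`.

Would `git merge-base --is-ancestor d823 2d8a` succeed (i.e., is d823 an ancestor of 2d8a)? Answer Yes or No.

Ancestors of 2d8a (commits reachable by following parents): {2d8a, 388e, 53af, 827f, 82f7, c29e, d823, e39c, f289}.
d823 is in that set, so it is an ancestor of 2d8a.

Yes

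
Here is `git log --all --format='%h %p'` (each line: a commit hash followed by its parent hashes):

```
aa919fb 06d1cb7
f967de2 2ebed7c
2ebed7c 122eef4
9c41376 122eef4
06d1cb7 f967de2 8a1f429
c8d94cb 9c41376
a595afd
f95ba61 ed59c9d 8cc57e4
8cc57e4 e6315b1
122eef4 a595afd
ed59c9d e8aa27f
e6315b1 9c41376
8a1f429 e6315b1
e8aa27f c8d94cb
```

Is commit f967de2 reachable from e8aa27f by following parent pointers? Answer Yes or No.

Ancestors of e8aa27f: {122eef4, 9c41376, a595afd, c8d94cb, e8aa27f}.
f967de2 is not in that set, so it is not an ancestor of e8aa27f.

No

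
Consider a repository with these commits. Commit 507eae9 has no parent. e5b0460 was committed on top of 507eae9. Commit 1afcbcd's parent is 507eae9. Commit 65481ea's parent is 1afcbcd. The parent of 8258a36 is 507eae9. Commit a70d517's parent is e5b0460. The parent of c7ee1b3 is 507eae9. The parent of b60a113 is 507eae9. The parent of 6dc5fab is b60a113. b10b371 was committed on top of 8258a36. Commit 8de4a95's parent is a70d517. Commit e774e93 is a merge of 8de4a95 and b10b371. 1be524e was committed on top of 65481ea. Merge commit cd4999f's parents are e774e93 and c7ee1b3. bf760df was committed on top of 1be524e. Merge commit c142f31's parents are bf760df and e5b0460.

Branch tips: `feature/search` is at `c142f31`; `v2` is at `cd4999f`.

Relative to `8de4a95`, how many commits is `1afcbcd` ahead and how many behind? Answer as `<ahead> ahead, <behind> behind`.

Reachable from 1afcbcd: {1afcbcd, 507eae9}.
Reachable from 8de4a95: {507eae9, 8de4a95, a70d517, e5b0460}.
Only in 1afcbcd's history (ahead): {1afcbcd} — 1.
Only in 8de4a95's history (behind): {8de4a95, a70d517, e5b0460} — 3.

1 ahead, 3 behind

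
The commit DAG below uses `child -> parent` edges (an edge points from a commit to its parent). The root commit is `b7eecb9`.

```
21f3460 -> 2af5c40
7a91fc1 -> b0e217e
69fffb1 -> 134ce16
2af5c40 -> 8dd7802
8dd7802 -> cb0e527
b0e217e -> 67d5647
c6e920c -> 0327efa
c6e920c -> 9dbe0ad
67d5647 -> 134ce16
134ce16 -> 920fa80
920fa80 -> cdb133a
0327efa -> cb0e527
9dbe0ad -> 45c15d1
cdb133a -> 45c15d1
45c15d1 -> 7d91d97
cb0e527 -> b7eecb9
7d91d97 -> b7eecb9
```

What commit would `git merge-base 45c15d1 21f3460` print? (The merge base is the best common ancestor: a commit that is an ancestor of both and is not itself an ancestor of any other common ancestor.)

Ancestors of 45c15d1: {45c15d1, 7d91d97, b7eecb9}.
Ancestors of 21f3460: {21f3460, 2af5c40, 8dd7802, b7eecb9, cb0e527}.
Common ancestors: {b7eecb9}.
The only common ancestor is b7eecb9, so it is the merge base.

b7eecb9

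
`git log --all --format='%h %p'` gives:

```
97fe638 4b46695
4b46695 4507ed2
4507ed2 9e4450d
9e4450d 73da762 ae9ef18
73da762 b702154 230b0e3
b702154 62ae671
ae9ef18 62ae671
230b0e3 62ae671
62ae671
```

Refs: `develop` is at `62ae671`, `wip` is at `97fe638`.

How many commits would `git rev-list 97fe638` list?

9

Walking parent pointers from 97fe638: reachable set = {230b0e3, 4507ed2, 4b46695, 62ae671, 73da762, 97fe638, 9e4450d, ae9ef18, b702154}.
That is 9 commits.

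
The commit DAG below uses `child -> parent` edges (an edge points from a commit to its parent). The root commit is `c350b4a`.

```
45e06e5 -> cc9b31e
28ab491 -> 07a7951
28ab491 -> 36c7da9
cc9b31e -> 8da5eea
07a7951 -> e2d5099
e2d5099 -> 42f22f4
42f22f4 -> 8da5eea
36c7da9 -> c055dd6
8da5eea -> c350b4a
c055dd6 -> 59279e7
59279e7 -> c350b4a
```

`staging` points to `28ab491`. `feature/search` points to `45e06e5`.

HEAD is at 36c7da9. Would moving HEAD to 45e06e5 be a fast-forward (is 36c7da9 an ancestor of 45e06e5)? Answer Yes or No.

A fast-forward from 36c7da9 to 45e06e5 is possible iff 36c7da9 is an ancestor of 45e06e5.
Ancestors of 45e06e5: {45e06e5, 8da5eea, c350b4a, cc9b31e}.
36c7da9 is not among them, so fast-forward is not possible.

No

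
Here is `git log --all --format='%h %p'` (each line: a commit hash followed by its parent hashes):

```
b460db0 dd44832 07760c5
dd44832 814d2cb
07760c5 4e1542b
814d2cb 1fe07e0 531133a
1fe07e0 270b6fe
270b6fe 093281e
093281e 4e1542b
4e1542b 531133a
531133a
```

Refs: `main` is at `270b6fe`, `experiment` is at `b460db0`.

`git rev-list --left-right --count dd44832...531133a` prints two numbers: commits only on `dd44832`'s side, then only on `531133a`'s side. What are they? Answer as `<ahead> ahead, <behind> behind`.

6 ahead, 0 behind

Reachable from dd44832: {093281e, 1fe07e0, 270b6fe, 4e1542b, 531133a, 814d2cb, dd44832}.
Reachable from 531133a: {531133a}.
Only in dd44832's history (ahead): {093281e, 1fe07e0, 270b6fe, 4e1542b, 814d2cb, dd44832} — 6.
Only in 531133a's history (behind): {} — 0.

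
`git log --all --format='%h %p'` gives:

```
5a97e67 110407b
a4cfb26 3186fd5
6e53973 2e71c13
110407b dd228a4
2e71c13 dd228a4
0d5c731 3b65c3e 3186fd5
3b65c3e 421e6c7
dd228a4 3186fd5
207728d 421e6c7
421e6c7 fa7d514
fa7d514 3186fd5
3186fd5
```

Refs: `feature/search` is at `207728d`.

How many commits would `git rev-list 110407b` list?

Walking parent pointers from 110407b: reachable set = {110407b, 3186fd5, dd228a4}.
That is 3 commits.

3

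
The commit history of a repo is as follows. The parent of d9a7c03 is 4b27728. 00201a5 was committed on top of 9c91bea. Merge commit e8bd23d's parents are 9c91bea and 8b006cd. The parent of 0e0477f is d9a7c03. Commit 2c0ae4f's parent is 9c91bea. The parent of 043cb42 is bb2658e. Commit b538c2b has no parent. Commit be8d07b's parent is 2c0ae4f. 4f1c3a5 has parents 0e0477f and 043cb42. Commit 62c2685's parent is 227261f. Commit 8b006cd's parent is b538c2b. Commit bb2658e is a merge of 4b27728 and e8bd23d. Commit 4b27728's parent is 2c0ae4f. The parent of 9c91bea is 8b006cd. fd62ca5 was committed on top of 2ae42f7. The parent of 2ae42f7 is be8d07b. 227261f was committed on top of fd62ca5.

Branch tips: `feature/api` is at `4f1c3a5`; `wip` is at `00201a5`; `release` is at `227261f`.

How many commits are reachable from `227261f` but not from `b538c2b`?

7

Reachable from 227261f: {227261f, 2ae42f7, 2c0ae4f, 8b006cd, 9c91bea, b538c2b, be8d07b, fd62ca5}.
Reachable from b538c2b: {b538c2b}.
In 227261f's history but not b538c2b's: {227261f, 2ae42f7, 2c0ae4f, 8b006cd, 9c91bea, be8d07b, fd62ca5} — 7 commits.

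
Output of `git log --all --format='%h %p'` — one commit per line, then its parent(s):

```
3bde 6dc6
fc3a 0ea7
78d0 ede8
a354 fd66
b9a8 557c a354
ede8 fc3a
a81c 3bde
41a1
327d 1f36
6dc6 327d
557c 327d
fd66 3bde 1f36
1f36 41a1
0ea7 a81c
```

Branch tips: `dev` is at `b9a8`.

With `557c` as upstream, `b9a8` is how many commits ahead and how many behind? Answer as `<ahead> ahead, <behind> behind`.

Reachable from b9a8: {1f36, 327d, 3bde, 41a1, 557c, 6dc6, a354, b9a8, fd66}.
Reachable from 557c: {1f36, 327d, 41a1, 557c}.
Only in b9a8's history (ahead): {3bde, 6dc6, a354, b9a8, fd66} — 5.
Only in 557c's history (behind): {} — 0.

5 ahead, 0 behind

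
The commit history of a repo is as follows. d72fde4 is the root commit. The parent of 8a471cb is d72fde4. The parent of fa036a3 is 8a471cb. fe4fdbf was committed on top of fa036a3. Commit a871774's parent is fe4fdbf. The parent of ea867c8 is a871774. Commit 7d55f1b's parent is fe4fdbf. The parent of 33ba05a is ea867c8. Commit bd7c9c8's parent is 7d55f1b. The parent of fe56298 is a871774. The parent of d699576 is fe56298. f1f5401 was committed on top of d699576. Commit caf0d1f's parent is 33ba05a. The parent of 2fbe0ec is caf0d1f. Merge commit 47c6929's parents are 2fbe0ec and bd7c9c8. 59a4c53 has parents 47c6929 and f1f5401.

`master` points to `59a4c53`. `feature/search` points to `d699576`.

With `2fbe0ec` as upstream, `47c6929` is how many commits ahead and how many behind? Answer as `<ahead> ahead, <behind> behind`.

3 ahead, 0 behind

Reachable from 47c6929: {2fbe0ec, 33ba05a, 47c6929, 7d55f1b, 8a471cb, a871774, bd7c9c8, caf0d1f, d72fde4, ea867c8, fa036a3, fe4fdbf}.
Reachable from 2fbe0ec: {2fbe0ec, 33ba05a, 8a471cb, a871774, caf0d1f, d72fde4, ea867c8, fa036a3, fe4fdbf}.
Only in 47c6929's history (ahead): {47c6929, 7d55f1b, bd7c9c8} — 3.
Only in 2fbe0ec's history (behind): {} — 0.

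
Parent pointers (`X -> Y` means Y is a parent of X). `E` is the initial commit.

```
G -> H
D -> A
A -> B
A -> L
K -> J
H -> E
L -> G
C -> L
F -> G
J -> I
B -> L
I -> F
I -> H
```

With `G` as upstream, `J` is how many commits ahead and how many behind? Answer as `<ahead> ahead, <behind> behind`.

Reachable from J: {E, F, G, H, I, J}.
Reachable from G: {E, G, H}.
Only in J's history (ahead): {F, I, J} — 3.
Only in G's history (behind): {} — 0.

3 ahead, 0 behind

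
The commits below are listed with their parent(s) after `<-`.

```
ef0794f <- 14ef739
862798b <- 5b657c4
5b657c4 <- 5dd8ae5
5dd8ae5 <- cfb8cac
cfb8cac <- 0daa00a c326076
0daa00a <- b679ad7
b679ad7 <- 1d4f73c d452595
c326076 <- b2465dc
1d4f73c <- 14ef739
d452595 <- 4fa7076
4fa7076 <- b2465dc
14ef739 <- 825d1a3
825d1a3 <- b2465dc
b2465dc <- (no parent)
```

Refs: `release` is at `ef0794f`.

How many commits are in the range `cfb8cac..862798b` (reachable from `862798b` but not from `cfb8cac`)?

Reachable from 862798b: {0daa00a, 14ef739, 1d4f73c, 4fa7076, 5b657c4, 5dd8ae5, 825d1a3, 862798b, b2465dc, b679ad7, c326076, cfb8cac, d452595}.
Reachable from cfb8cac: {0daa00a, 14ef739, 1d4f73c, 4fa7076, 825d1a3, b2465dc, b679ad7, c326076, cfb8cac, d452595}.
In 862798b's history but not cfb8cac's: {5b657c4, 5dd8ae5, 862798b} — 3 commits.

3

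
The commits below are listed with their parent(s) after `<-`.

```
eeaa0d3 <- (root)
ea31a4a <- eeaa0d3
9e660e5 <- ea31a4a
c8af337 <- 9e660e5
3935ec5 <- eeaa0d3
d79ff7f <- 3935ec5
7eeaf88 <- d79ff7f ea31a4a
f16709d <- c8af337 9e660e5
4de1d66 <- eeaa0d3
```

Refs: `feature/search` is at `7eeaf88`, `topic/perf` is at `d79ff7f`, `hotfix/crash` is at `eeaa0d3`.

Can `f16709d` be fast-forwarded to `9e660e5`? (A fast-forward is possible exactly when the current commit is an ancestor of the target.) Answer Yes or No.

A fast-forward from f16709d to 9e660e5 is possible iff f16709d is an ancestor of 9e660e5.
Ancestors of 9e660e5: {9e660e5, ea31a4a, eeaa0d3}.
f16709d is not among them, so fast-forward is not possible.

No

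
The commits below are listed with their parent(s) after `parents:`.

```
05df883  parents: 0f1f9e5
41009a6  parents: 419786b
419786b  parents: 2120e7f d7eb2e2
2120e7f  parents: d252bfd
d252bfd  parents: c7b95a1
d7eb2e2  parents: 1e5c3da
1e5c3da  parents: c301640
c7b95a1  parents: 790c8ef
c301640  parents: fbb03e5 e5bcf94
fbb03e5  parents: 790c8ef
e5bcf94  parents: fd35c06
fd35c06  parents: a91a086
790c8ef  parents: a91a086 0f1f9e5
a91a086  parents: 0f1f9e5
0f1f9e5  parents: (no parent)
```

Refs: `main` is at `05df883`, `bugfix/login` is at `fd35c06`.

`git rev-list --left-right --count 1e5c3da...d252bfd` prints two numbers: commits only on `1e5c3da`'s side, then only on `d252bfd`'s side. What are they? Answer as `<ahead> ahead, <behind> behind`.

Reachable from 1e5c3da: {0f1f9e5, 1e5c3da, 790c8ef, a91a086, c301640, e5bcf94, fbb03e5, fd35c06}.
Reachable from d252bfd: {0f1f9e5, 790c8ef, a91a086, c7b95a1, d252bfd}.
Only in 1e5c3da's history (ahead): {1e5c3da, c301640, e5bcf94, fbb03e5, fd35c06} — 5.
Only in d252bfd's history (behind): {c7b95a1, d252bfd} — 2.

5 ahead, 2 behind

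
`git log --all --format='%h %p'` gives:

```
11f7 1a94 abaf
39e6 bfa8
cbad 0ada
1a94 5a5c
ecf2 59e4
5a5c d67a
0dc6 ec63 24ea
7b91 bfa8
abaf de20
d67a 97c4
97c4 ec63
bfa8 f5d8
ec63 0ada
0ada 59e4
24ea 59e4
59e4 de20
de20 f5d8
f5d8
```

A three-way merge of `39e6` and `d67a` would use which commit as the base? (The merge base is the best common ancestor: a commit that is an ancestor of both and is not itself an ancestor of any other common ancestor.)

Ancestors of 39e6: {39e6, bfa8, f5d8}.
Ancestors of d67a: {0ada, 59e4, 97c4, d67a, de20, ec63, f5d8}.
Common ancestors: {f5d8}.
The only common ancestor is f5d8, so it is the merge base.

f5d8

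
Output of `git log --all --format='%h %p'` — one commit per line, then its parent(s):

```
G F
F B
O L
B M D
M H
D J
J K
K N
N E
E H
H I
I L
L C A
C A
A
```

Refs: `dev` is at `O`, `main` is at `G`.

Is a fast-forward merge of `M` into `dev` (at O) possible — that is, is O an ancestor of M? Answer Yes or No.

A fast-forward from O to M is possible iff O is an ancestor of M.
Ancestors of M: {A, C, H, I, L, M}.
O is not among them, so fast-forward is not possible.

No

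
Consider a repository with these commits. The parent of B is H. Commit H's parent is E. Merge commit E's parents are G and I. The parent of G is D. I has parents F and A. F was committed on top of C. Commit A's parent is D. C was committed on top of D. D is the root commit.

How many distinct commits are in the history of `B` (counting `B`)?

9

Walking parent pointers from B: reachable set = {A, B, C, D, E, F, G, H, I}.
That is 9 commits.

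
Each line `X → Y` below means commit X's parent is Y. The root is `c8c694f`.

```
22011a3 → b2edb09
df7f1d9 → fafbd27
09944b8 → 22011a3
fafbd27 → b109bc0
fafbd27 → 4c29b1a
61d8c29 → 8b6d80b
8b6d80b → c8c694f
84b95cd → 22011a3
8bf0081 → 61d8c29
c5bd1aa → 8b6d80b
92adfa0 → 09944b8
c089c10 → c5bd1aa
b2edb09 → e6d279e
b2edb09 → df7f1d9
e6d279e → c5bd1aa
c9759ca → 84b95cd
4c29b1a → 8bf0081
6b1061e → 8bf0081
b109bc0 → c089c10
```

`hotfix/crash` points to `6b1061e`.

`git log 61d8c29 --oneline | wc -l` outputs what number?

Walking parent pointers from 61d8c29: reachable set = {61d8c29, 8b6d80b, c8c694f}.
That is 3 commits.

3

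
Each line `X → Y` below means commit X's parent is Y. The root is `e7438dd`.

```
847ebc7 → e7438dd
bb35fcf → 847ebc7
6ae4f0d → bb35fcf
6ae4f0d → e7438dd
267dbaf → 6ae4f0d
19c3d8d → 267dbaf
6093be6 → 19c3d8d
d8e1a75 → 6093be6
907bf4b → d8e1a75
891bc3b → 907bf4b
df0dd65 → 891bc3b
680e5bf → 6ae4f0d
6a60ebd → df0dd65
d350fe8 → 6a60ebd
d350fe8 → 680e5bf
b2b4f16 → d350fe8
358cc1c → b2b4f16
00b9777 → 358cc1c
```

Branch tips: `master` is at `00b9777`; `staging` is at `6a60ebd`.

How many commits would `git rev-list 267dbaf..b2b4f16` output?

10

Reachable from b2b4f16: {19c3d8d, 267dbaf, 6093be6, 680e5bf, 6a60ebd, 6ae4f0d, 847ebc7, 891bc3b, 907bf4b, b2b4f16, bb35fcf, d350fe8, d8e1a75, df0dd65, e7438dd}.
Reachable from 267dbaf: {267dbaf, 6ae4f0d, 847ebc7, bb35fcf, e7438dd}.
In b2b4f16's history but not 267dbaf's: {19c3d8d, 6093be6, 680e5bf, 6a60ebd, 891bc3b, 907bf4b, b2b4f16, d350fe8, d8e1a75, df0dd65} — 10 commits.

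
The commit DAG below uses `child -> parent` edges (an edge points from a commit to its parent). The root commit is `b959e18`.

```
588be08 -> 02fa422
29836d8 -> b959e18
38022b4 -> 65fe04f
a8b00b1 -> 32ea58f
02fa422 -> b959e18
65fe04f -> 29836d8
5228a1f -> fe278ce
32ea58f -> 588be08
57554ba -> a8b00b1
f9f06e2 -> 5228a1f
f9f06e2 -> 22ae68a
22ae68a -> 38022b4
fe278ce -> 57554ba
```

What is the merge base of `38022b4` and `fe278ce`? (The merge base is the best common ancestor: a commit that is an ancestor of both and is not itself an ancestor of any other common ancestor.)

b959e18

Ancestors of 38022b4: {29836d8, 38022b4, 65fe04f, b959e18}.
Ancestors of fe278ce: {02fa422, 32ea58f, 57554ba, 588be08, a8b00b1, b959e18, fe278ce}.
Common ancestors: {b959e18}.
The only common ancestor is b959e18, so it is the merge base.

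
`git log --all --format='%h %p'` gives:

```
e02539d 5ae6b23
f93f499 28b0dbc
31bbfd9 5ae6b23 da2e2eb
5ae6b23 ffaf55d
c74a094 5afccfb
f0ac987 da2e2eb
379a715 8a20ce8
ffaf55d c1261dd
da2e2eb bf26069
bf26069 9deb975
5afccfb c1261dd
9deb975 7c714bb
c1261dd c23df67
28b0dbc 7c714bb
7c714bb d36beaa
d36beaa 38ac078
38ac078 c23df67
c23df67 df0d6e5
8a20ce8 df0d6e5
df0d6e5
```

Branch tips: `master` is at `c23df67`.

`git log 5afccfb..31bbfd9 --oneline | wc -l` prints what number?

Reachable from 31bbfd9: {31bbfd9, 38ac078, 5ae6b23, 7c714bb, 9deb975, bf26069, c1261dd, c23df67, d36beaa, da2e2eb, df0d6e5, ffaf55d}.
Reachable from 5afccfb: {5afccfb, c1261dd, c23df67, df0d6e5}.
In 31bbfd9's history but not 5afccfb's: {31bbfd9, 38ac078, 5ae6b23, 7c714bb, 9deb975, bf26069, d36beaa, da2e2eb, ffaf55d} — 9 commits.

9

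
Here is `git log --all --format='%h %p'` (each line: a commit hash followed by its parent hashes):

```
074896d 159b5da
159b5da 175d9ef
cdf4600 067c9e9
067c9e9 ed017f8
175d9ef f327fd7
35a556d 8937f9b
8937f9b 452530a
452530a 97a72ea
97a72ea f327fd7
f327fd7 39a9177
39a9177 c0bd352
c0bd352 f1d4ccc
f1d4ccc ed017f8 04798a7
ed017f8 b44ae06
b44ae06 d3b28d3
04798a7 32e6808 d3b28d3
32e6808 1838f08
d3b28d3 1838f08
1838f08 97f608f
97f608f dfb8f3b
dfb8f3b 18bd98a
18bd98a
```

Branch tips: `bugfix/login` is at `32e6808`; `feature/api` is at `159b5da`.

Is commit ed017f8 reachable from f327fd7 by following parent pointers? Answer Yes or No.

Yes

Ancestors of f327fd7 (commits reachable by following parents): {04798a7, 1838f08, 18bd98a, 32e6808, 39a9177, 97f608f, b44ae06, c0bd352, d3b28d3, dfb8f3b, ed017f8, f1d4ccc, f327fd7}.
ed017f8 is in that set, so it is an ancestor of f327fd7.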